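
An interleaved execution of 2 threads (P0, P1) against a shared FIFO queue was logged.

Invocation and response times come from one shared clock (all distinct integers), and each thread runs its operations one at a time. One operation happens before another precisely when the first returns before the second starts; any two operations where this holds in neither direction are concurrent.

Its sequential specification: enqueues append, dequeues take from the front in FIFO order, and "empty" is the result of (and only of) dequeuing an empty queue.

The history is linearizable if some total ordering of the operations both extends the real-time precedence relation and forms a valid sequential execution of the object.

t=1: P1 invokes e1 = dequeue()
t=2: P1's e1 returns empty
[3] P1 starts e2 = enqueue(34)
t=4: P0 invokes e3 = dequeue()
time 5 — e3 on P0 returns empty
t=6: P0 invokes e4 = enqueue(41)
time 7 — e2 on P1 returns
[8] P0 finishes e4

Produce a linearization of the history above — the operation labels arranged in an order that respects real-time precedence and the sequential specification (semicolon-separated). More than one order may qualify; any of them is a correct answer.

e1; e3; e2; e4

after step 1 (e1 dequeue() → empty): queue <>
after step 2 (e3 dequeue() → empty): queue <>
after step 3 (e2 enqueue(34)): queue <34>
after step 4 (e4 enqueue(41)): queue <34,41>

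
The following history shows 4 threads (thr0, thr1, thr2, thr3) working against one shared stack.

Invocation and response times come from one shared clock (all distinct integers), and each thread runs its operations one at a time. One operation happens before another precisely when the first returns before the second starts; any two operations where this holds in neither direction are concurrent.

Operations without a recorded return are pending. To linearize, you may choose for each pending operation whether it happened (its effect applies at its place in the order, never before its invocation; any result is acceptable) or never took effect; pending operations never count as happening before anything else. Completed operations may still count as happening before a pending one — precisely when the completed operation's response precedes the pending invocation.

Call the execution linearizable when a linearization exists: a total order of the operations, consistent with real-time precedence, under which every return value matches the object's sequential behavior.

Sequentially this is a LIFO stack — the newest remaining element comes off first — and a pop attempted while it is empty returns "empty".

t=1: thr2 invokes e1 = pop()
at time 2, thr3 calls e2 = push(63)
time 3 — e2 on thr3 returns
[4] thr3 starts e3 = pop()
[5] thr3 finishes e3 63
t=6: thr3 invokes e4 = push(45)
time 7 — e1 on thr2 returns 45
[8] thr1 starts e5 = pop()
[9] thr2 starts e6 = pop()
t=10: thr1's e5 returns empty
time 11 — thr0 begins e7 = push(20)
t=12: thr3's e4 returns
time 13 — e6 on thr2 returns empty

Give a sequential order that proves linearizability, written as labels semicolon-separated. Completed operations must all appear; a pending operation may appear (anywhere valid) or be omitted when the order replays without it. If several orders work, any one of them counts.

after step 1 (e2 push(63)): stack <63>
after step 2 (e3 pop() → 63): stack <>
after step 3 (e4 push(45)): stack <45>
after step 4 (e1 pop() → 45): stack <>
after step 5 (e5 pop() → empty): stack <>
after step 6 (e6 pop() → empty): stack <>

e2; e3; e4; e1; e5; e6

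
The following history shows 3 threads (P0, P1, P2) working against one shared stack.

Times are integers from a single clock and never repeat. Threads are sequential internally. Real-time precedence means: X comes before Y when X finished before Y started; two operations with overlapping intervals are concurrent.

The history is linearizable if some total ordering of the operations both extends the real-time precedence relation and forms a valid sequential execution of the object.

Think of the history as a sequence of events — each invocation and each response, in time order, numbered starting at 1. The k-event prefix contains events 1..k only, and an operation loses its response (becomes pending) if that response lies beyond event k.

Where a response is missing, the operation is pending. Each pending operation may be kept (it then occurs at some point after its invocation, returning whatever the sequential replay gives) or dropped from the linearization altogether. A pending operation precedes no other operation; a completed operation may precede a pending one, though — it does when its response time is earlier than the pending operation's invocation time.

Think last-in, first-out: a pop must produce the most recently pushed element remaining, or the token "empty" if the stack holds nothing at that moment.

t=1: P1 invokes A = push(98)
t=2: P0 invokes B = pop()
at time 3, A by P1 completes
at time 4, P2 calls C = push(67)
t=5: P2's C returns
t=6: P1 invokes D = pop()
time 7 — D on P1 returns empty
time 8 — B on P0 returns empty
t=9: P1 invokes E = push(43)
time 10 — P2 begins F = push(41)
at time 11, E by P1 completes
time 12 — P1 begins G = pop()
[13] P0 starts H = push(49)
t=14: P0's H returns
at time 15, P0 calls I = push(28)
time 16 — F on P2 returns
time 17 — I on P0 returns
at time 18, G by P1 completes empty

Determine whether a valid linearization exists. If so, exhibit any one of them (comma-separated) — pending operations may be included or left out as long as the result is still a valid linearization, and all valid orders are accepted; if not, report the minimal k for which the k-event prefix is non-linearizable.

the violation lands at event 7, D's response at time 7: events 1..6 linearize, events 1..7 do not
one real-time candidate order over the 3 completed operations — the stack replay rejects it
include/drop combinations of the 1 pending operation (B) were all tried; none helps
for example A, C, D (pending dropped) fails at step 3: D pop() → empty is not legal there

not linearizable — minimal violating prefix: 7 events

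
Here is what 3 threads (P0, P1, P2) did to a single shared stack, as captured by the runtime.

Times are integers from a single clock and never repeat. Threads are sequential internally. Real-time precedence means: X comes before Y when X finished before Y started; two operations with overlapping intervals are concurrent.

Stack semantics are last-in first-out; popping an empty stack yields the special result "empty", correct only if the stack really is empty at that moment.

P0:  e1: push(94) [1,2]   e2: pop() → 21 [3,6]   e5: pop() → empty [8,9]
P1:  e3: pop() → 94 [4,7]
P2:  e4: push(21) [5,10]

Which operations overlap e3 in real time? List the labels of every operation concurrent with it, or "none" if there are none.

e2, e4

concurrent with e3 ([4,7]): every op whose interval crosses 4..7
e1 [1,2]: before
e2 [3,6]: concurrent
e4 [5,10]: concurrent
e5 [8,9]: after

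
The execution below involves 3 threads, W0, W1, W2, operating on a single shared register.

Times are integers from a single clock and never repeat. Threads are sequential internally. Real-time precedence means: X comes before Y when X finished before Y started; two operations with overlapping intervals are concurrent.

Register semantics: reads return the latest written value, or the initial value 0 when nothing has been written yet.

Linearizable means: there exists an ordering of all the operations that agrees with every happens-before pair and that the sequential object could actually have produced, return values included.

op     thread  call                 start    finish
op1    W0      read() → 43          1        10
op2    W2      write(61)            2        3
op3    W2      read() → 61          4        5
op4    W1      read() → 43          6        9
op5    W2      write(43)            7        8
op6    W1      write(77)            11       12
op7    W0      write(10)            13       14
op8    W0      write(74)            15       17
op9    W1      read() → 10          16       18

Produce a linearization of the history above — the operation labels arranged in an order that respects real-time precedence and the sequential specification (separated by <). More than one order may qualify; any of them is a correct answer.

op2 < op3 < op5 < op1 < op4 < op6 < op7 < op9 < op8

step 1: op2 write(61) — value 61
step 2: op3 read() → 61 — value 61
step 3: op5 write(43) — value 43
step 4: op1 read() → 43 — value 43
step 5: op4 read() → 43 — value 43
step 6: op6 write(77) — value 77
step 7: op7 write(10) — value 10
step 8: op9 read() → 10 — value 10
step 9: op8 write(74) — value 74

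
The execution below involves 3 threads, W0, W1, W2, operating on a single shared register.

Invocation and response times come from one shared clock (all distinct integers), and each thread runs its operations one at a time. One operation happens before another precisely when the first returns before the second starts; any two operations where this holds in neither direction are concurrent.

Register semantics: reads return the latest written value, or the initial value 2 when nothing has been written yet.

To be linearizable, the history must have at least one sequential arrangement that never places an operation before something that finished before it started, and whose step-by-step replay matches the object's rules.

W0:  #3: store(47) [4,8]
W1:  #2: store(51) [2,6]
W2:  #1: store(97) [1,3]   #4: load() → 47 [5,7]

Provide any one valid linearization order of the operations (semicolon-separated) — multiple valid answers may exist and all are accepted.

step 1: #1 store(97) — value 97
step 2: #2 store(51) — value 51
step 3: #3 store(47) — value 47
step 4: #4 load() → 47 — value 47

#1; #2; #3; #4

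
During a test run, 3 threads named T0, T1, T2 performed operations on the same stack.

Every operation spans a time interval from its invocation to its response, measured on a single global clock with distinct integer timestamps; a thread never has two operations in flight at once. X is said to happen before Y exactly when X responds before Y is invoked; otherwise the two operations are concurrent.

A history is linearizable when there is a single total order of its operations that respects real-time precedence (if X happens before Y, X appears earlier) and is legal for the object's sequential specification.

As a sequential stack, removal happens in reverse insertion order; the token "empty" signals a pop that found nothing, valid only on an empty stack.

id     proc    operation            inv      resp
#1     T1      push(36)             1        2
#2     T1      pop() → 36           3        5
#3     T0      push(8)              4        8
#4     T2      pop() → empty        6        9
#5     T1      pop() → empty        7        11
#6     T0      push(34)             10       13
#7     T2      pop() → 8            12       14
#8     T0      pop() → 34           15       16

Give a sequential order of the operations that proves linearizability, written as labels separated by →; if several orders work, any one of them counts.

after step 1 (#1 push(36)): stack <36>
after step 2 (#2 pop() → 36): stack <>
after step 3 (#4 pop() → empty): stack <>
after step 4 (#5 pop() → empty): stack <>
after step 5 (#3 push(8)): stack <8>
after step 6 (#7 pop() → 8): stack <>
after step 7 (#6 push(34)): stack <34>
after step 8 (#8 pop() → 34): stack <>

#1 → #2 → #4 → #5 → #3 → #7 → #6 → #8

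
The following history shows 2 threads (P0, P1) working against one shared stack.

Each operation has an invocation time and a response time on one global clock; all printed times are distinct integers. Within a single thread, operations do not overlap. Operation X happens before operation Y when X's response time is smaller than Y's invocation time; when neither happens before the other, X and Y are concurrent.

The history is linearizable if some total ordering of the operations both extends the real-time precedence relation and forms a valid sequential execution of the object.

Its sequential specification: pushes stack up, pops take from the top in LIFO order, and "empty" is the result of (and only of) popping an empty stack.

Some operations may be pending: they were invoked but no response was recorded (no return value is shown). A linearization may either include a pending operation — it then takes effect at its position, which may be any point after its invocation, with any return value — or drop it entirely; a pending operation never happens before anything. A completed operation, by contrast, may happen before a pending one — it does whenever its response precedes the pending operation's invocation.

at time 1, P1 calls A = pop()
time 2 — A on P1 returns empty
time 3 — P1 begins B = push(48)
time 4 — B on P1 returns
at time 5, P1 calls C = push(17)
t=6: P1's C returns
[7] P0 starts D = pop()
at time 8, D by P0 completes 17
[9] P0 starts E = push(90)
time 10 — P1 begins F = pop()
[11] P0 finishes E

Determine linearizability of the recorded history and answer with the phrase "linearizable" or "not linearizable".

linearizable

one valid linearization: A, B, C, D, E
1. A pop() → empty, leaving stack <>
2. B push(48), leaving stack <48>
3. C push(17), leaving stack <48,17>
4. D pop() → 17, leaving stack <48>
5. E push(90), leaving stack <48,90>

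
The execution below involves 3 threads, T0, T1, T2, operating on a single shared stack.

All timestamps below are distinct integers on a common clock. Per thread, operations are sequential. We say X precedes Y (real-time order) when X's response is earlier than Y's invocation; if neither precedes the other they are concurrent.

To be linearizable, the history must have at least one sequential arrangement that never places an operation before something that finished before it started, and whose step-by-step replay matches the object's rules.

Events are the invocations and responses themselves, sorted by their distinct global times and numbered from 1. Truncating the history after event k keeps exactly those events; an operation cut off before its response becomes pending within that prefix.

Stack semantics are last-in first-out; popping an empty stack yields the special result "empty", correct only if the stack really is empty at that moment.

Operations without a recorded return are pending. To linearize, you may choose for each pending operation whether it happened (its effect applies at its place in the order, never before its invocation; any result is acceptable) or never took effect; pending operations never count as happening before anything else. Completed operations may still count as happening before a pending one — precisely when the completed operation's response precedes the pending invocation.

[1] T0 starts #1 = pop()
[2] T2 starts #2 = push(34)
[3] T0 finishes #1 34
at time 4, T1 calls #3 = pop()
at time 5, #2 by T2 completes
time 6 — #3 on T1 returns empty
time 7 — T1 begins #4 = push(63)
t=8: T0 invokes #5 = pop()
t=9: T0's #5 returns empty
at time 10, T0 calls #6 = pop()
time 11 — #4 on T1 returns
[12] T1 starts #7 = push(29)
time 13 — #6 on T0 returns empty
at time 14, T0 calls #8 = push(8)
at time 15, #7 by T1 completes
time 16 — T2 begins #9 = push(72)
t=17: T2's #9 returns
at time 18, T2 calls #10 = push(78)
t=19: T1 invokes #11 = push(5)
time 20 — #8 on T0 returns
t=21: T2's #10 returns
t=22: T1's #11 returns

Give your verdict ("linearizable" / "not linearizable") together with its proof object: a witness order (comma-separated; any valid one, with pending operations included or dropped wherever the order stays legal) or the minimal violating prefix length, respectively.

step 1: #2 push(34) — stack <34>
step 2: #1 pop() → 34 — stack <>
step 3: #3 pop() → empty — stack <>
step 4: #5 pop() → empty — stack <>
step 5: #6 pop() → empty — stack <>
step 6: #4 push(63) — stack <63>
step 7: #7 push(29) — stack <63,29>
step 8: #8 push(8) — stack <63,29,8>
step 9: #9 push(72) — stack <63,29,8,72>
step 10: #10 push(78) — stack <63,29,8,72,78>
step 11: #11 push(5) — stack <63,29,8,72,78,5>

linearizable — witness: #2, #1, #3, #5, #6, #4, #7, #8, #9, #10, #11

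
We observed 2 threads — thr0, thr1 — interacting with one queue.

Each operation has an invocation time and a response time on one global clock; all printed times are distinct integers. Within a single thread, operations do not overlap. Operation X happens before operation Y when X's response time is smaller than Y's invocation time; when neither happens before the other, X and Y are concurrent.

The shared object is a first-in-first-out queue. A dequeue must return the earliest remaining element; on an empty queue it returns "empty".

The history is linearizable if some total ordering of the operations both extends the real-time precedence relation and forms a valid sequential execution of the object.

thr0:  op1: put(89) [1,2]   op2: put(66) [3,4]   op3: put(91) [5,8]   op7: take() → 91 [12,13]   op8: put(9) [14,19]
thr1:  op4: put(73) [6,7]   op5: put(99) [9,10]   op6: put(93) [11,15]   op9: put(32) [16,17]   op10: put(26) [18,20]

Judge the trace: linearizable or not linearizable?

already the first 13 events (up to op7's response at time 13) admit no linearization; the first 12 still do
no legal order exists: 2 real-time-consistent candidates over 6 completed queue operations, all rejected
including or dropping the 1 pending operation (op6) in any combination fails
one such order, op1, op2, op3, op4, op5, op7 (pending dropped), breaks at step 6 where op7 take() → 91 is illegal
one such order, op1, op2, op4, op3, op5, op7 (pending dropped), breaks at step 6 where op7 take() → 91 is illegal

not linearizable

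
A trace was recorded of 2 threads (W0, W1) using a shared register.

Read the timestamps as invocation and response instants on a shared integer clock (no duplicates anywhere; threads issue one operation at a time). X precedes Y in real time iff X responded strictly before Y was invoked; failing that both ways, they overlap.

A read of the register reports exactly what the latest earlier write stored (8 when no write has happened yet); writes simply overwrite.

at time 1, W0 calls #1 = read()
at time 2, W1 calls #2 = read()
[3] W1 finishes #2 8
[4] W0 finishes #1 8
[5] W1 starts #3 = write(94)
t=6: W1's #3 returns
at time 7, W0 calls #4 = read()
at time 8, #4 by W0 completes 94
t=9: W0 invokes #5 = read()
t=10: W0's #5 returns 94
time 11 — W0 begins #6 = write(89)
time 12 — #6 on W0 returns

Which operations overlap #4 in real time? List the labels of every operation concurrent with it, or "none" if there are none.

#4 spans [7,8]: anything still running between times 7 and 8 counts as concurrent
#1 [1,4]: before
#2 [2,3]: before
#3 [5,6]: before
#5 [9,10]: after
#6 [11,12]: after

none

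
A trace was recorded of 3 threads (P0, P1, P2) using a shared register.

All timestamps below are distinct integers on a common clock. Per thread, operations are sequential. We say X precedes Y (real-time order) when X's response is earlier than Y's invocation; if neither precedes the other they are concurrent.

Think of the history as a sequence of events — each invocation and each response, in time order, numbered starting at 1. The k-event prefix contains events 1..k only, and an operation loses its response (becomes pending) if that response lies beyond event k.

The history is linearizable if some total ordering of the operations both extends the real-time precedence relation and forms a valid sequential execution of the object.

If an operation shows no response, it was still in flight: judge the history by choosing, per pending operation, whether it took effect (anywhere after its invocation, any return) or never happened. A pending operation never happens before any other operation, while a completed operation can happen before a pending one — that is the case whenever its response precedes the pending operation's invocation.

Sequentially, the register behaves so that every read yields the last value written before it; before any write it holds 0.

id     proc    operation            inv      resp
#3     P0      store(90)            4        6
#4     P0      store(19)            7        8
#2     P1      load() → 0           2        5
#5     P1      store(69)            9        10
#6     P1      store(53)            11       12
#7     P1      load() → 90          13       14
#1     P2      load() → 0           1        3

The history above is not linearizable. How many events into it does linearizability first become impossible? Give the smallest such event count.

one valid order for events 1..13 is #1, #2, #3, #4, #5, #6:
after step 1 (#1 load() → 0): value 0
after step 2 (#2 load() → 0): value 0
after step 3 (#3 store(90)): value 90
after step 4 (#4 store(19)): value 19
after step 5 (#5 store(69)): value 69
after step 6 (#6 store(53)): value 53
at event 14 (#7's time-14 response) nothing linearizes any more
one such order, #1, #2, #3, #4, #5, #6, #7, breaks at step 7 where #7 load() → 90 is illegal
one such order, #1, #3, #2, #4, #5, #6, #7, breaks at step 3 where #2 load() → 0 is illegal

14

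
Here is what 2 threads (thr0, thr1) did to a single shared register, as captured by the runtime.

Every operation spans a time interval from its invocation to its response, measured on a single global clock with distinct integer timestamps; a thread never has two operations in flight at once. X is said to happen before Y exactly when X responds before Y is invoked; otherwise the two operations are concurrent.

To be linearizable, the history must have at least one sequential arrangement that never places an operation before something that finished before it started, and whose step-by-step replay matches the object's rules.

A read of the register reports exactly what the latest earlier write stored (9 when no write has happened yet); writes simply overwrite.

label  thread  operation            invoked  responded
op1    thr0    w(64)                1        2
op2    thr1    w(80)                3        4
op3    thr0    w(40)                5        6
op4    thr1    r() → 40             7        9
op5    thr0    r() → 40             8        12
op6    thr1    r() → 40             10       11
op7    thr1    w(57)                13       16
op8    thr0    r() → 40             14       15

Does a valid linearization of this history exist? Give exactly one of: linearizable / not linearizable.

linearizable

one valid linearization: op1, op2, op3, op4, op5, op6, op8, op7
1. op1 w(64), leaving value 64
2. op2 w(80), leaving value 80
3. op3 w(40), leaving value 40
4. op4 r() → 40, leaving value 40
5. op5 r() → 40, leaving value 40
6. op6 r() → 40, leaving value 40
7. op8 r() → 40, leaving value 40
8. op7 w(57), leaving value 57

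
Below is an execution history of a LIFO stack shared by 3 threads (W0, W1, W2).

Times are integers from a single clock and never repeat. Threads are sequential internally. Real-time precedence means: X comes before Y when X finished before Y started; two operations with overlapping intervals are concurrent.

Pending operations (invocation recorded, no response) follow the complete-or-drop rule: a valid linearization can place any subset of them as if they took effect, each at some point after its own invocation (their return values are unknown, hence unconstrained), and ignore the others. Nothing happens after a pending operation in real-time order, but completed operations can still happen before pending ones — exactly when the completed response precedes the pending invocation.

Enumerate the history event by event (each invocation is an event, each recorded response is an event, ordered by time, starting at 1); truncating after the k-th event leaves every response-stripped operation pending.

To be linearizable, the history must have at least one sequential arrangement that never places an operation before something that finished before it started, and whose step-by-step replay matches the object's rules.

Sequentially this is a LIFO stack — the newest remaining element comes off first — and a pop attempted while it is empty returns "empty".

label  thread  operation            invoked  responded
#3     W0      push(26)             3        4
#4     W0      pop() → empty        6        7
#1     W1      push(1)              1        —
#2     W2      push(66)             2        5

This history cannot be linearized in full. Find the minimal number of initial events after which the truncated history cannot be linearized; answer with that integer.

events 1..6 are linearizable, e.g. via #1, #2, #3:
after step 1 (#1 push(1) (pending, included)): stack <1>
after step 2 (#2 push(66)): stack <1,66>
after step 3 (#3 push(26)): stack <1,66,26>
at event 7 (#4's time-7 response) nothing linearizes any more
no completion choice of the 1 pending operation (#1) rescues it — every subset was tried
sample order #2, #3, #4 (pending dropped) stalls at step 3 — #4 pop() → empty has no legal effect
sample order #3, #2, #4 (pending dropped) stalls at step 3 — #4 pop() → empty has no legal effect

7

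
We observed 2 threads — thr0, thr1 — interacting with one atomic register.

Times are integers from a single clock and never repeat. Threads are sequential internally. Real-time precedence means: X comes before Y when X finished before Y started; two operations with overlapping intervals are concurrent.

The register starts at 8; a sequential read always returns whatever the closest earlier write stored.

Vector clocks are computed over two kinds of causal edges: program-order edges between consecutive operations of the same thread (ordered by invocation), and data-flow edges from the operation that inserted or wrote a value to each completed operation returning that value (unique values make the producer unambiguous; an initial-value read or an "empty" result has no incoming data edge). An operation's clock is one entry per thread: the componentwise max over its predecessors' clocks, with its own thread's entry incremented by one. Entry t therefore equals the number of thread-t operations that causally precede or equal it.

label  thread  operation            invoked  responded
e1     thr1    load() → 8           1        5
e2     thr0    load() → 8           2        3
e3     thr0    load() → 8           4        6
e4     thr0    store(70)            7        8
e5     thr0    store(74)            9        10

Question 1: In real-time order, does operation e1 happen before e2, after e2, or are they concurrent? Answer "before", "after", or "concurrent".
Answer: concurrent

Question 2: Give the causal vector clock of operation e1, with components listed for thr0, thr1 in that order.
Answer: (0, 1)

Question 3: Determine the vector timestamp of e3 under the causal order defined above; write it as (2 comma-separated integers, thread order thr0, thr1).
Answer: (2, 0)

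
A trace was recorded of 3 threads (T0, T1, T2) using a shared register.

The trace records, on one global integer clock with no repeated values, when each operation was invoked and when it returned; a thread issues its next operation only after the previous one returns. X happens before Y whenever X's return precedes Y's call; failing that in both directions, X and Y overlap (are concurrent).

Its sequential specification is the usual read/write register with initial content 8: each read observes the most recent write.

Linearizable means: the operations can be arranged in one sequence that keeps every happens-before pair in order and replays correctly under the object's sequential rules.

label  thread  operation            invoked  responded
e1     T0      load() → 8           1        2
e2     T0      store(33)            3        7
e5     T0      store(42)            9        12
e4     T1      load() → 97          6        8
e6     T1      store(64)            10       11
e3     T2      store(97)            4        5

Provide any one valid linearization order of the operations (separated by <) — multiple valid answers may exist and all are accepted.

e1 < e2 < e3 < e4 < e5 < e6

step 1: e1 load() → 8 — value 8
step 2: e2 store(33) — value 33
step 3: e3 store(97) — value 97
step 4: e4 load() → 97 — value 97
step 5: e5 store(42) — value 42
step 6: e6 store(64) — value 64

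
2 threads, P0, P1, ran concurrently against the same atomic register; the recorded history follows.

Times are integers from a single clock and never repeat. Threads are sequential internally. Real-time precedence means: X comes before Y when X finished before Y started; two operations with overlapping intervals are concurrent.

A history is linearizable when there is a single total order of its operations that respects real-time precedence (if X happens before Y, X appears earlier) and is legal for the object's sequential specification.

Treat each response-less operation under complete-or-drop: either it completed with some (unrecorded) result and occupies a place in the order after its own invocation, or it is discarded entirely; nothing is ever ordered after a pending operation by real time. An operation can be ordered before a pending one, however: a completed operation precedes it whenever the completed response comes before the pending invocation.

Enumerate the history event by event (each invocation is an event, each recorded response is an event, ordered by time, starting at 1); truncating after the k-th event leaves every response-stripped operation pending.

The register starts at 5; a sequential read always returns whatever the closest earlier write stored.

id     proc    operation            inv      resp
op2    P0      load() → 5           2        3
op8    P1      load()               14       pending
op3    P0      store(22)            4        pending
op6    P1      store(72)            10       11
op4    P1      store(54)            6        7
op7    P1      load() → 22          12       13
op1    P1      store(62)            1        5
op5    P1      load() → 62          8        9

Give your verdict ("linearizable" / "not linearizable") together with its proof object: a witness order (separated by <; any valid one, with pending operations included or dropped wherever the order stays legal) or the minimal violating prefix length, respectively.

events 1..8 are fine; event 9 — the response of op5 at time 9 — makes the prefix non-linearizable
every one of the 2 real-time-consistent orders over 4 completed atomic register ops fails the sequential spec
include/drop combinations of the 1 pending operation (op3) were all tried; none helps
for example op1, op2, op4, op5 (pending dropped) fails at step 2: op2 load() → 5 is not legal there
for example op2, op1, op4, op5 (pending dropped) fails at step 4: op5 load() → 62 is not legal there

not linearizable — minimal violating prefix: 9 events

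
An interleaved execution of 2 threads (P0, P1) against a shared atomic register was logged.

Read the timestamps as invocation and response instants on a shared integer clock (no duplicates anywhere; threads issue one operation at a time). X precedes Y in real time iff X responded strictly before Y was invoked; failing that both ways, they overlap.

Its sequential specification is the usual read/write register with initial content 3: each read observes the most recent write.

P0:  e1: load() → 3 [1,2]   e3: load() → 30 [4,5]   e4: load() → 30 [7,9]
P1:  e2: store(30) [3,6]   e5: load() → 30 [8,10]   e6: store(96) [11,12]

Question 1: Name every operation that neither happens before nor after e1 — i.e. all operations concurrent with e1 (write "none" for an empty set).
none

e1 runs from 1 to 2; window-overlapping ops are concurrent
e2 [3,6]: after
e3 [4,5]: after
e4 [7,9]: after
e5 [8,10]: after
e6 [11,12]: after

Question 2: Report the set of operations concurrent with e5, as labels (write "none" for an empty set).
e4

e5 spans [8,10]: anything still running between times 8 and 10 counts as concurrent
e1 [1,2]: before
e2 [3,6]: before
e3 [4,5]: before
e4 [7,9]: concurrent
e6 [11,12]: after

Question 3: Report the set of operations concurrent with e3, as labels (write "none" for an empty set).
e2

e3 spans [4,5]; an op avoiding the whole window 4..5 is ordered, any other is concurrent
e1 [1,2]: before
e2 [3,6]: concurrent
e4 [7,9]: after
e5 [8,10]: after
e6 [11,12]: after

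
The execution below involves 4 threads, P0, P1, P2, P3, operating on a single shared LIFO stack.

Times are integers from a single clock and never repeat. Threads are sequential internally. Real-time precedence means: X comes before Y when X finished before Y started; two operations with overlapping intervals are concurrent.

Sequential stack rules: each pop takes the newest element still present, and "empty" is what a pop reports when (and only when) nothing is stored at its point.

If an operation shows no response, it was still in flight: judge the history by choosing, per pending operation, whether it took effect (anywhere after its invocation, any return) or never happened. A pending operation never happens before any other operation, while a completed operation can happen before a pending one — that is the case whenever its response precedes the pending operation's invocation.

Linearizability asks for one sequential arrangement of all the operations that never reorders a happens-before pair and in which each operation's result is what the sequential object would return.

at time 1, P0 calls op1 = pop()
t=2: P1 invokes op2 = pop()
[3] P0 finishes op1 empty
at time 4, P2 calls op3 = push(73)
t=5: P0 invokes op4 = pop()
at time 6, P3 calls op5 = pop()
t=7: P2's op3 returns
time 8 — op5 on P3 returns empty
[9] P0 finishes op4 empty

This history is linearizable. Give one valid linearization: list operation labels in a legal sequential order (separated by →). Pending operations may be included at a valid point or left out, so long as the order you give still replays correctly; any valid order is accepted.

op1 → op2 → op4 → op5 → op3

after step 1 (op1 pop() → empty): stack <>
after step 2 (op2 pop() (pending, included)): stack <>
after step 3 (op4 pop() → empty): stack <>
after step 4 (op5 pop() → empty): stack <>
after step 5 (op3 push(73)): stack <73>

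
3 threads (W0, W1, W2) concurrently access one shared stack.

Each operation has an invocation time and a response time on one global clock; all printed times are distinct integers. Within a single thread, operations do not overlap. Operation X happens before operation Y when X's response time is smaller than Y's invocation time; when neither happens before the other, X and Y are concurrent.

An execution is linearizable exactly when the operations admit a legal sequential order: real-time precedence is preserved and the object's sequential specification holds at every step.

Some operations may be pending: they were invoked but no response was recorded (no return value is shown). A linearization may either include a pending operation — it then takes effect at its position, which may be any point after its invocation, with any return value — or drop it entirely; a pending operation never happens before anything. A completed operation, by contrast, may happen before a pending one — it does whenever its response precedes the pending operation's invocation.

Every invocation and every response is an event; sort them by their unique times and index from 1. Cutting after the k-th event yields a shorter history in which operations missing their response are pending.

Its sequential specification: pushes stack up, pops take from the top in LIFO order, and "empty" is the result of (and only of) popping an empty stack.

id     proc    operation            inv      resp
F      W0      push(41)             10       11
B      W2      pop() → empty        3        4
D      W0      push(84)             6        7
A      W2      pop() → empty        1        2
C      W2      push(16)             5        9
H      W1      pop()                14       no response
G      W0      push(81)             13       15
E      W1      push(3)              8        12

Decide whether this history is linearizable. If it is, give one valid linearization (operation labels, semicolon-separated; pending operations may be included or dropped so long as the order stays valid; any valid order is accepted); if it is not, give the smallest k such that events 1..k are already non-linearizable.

after step 1 (A pop() → empty): stack <>
after step 2 (B pop() → empty): stack <>
after step 3 (C push(16)): stack <16>
after step 4 (D push(84)): stack <16,84>
after step 5 (E push(3)): stack <16,84,3>
after step 6 (F push(41)): stack <16,84,3,41>
after step 7 (G push(81)): stack <16,84,3,41,81>

linearizable — witness: A; B; C; D; E; F; G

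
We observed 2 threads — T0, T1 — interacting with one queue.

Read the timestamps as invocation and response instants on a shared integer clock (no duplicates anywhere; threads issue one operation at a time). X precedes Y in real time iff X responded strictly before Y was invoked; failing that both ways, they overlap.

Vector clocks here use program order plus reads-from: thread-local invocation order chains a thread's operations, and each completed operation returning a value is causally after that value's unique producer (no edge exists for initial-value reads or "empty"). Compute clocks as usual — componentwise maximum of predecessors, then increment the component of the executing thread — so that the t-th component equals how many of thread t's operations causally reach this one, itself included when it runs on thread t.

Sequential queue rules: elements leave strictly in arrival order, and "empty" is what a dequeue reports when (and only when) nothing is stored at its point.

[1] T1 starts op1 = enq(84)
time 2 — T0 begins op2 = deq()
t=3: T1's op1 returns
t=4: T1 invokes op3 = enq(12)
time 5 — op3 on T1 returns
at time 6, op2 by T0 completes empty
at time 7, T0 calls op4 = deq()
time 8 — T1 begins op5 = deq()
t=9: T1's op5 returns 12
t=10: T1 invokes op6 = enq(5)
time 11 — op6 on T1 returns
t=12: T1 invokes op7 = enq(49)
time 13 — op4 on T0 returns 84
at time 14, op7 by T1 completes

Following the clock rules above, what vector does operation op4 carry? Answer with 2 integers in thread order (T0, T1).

(2, 1)

invoked at 1, op1 has no predecessors; its own T1 bump gives (0, 1)
invoked at 2, op2 has no predecessors; its own T0 bump gives (1, 0)
VC(op3, invoked at 4): max of VC(op1)=(0, 1), then +1 on thread T1 → (0, 2)
VC(op5, invoked at 8): max of VC(op3)=(0, 2), then +1 on thread T1 → (0, 3)
VC(op4, invoked at 7): max of VC(op1)=(0, 1), VC(op2)=(1, 0), then +1 on thread T0 → (2, 1)
VC(op6, invoked at 10): max of VC(op5)=(0, 3), then +1 on thread T1 → (0, 4)
VC(op7, invoked at 12): max of VC(op6)=(0, 4), then +1 on thread T1 → (0, 5)
target: VC(op4) = (2, 1)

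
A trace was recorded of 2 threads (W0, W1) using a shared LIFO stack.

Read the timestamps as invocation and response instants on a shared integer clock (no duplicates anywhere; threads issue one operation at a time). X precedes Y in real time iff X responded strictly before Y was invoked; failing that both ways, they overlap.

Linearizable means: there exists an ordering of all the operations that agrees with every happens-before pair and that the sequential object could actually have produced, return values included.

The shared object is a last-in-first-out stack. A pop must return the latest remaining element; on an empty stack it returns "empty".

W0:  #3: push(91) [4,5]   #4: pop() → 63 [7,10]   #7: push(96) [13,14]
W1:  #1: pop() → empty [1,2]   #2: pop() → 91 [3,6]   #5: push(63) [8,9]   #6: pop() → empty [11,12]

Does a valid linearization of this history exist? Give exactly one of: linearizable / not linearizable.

linearizable

one valid linearization: #1, #3, #2, #5, #4, #6, #7
after step 1 (#1 pop() → empty): stack <>
after step 2 (#3 push(91)): stack <91>
after step 3 (#2 pop() → 91): stack <>
after step 4 (#5 push(63)): stack <63>
after step 5 (#4 pop() → 63): stack <>
after step 6 (#6 pop() → empty): stack <>
after step 7 (#7 push(96)): stack <96>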